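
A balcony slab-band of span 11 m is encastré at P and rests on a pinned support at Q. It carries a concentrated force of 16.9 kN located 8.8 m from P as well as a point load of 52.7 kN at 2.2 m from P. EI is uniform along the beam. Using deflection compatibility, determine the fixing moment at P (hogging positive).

M_P = 101.3 kN·m

Release the roller at Q. Primary structure: cantilever fixed at P.
Primary-structure tip deflection at Q by superposition:
  point load 16.9 at a = 8.8: Pa²(3L − a)/(6EI) = 5279/EI
  point load 52.7 at a = 2.2: Pa²(3L − a)/(6EI) = 1309/EI
  δ_0 = 6588/EI
Tip deflection under a unit load at Q: L³/(3EI) = 443.7/EI.
The prop prevents deflection at Q: R_Q = δ_0/δ_{QQ} = 6588/443.7 = 14.85 kN.
Moment equilibrium about P: M_P = Σ(load moments about P) − R_Q·L = 264.7 − 14.85×11 = 101.3 kN·m.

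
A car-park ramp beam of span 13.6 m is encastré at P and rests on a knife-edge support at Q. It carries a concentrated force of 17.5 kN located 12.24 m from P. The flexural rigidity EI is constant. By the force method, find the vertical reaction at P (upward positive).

R_P = 2.616 kN

Choose R_Q as the redundant. The primary structure is the cantilever fixed at P.
Deflection at Q on the released cantilever, summing each load's contribution:
  point load 17.5 at a = 12.24: Pa²(3L − a)/(6EI) = 12480/EI
Tip deflection under a unit load at Q: L³/(3EI) = 838.5/EI.
Compatibility at Q: δ_0 − R_Q·δ_{QQ} = 0, so R_Q = 12480/838.5 = 14.88 kN.
Vertical equilibrium: R_P = ΣP − R_Q = 17.5 − 14.88 = 2.616 kN.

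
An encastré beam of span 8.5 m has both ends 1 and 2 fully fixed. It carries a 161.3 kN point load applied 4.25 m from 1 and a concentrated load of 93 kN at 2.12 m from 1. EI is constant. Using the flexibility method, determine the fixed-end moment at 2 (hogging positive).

M_2 = 208.3 kN·m

Take the two fixed-end moments M_1, M_2 as redundants; the released structure is the simple span 12.
Simple-span end rotations at 1 and 2 under the given loads:
  at 1: point load 161.3 at a = 4.25: Pab(L + b)/(6LEI) = 728.4/EI
  at 2: point load 161.3 at a = 4.25: Pab(L + a)/(6LEI) = 728.4/EI
  at 1: point load 93 at a = 2.12: Pab(L + b)/(6LEI) = 367/EI
  at 2: point load 93 at a = 2.12: Pab(L + a)/(6LEI) = 261.9/EI
  θ_10 = 1095/EI,  θ_20 = 990.3/EI
Flexibility coefficients: a unit moment at one end gives L/(3EI) there and L/(6EI) at the far end, so f₁₁ = f₂₂ = 2.833/EI and f₁₂ = f₂₁ = 1.417/EI.
Compatibility — zero rotation at each built-in end:
  2.833 M_1 + 1.417 M_2 = 1095
  1.417 M_1 + 2.833 M_2 = 990.3
Solving the pair gives M_1 = 282.5 kN·m and M_2 = 208.3 kN·m (hogging).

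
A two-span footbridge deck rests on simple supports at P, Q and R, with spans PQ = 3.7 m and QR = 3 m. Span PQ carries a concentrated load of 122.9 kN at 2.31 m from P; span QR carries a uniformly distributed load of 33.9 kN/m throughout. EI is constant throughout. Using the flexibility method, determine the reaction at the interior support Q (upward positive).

Insert a hinge at Q; M_Q is the redundant, and each span becomes simply supported.
Rotations at Q on the released spans (each span's end-slope, ×1/EI):
  span PQ: point load 122.9 at a = 2.31: Pab(L + a)/(6LEI) = 106.8/EI
  span QR: UDL 33.9: wL³/(24EI) = 38.14/EI
  relative rotation θ_0 = (106.8 + 38.14)/EI = 145/EI
A unit hogging moment at Q produces rotation L₁/(3EI) + L₂/(3EI) = 2.233/EI.
Slope continuity at Q: θ_0 = M_Q·2.233/EI, so M_Q = 145/2.233 = 64.91 kN·m (hogging).
Span PQ, ΣM about P with M_Q applied at Q: R_Q^{PQ}·3.7 = 283.9 + 64.91, so R_Q^{PQ} = 94.27 kN and R_P = 122.9 − 94.27 = 28.63 kN.
Span QR, ΣM about R: R_Q^{QR}·3 = 152.6 + 64.91, so R_Q^{QR} = 72.49 kN and R_R = 101.7 − 72.49 = 29.21 kN.
R_Q = 94.27 + 72.49 = 166.8 kN.

R_Q = 166.8 kN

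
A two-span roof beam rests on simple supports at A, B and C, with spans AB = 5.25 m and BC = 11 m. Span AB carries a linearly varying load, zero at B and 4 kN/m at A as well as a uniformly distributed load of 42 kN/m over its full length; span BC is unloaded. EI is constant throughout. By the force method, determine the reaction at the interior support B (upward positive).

R_B = 127.5 kN

Insert a hinge at B; M_B is the redundant, and each span becomes simply supported.
Rotations at B on the released spans (each span's end-slope, ×1/EI):
  span AB: triangular load, peak 4: 7w₀L³/(360EI) = 11.25/EI
  span AB: UDL 42: wL³/(24EI) = 253.2/EI
  relative rotation θ_0 = (264.5 + 0)/EI = 264.5/EI
A unit hogging moment at B produces rotation L₁/(3EI) + L₂/(3EI) = 5.417/EI.
Slope continuity at B: θ_0 = M_B·5.417/EI, so M_B = 264.5/5.417 = 48.83 kN·m (hogging).
Span AB, ΣM about A with M_B applied at B: R_B^{AB}·5.25 = 597.2 + 48.83, so R_B^{AB} = 123.1 kN and R_A = 231 − 123.1 = 107.9 kN.
Span BC, ΣM about C: R_B^{BC}·11 = 0 + 48.83, so R_B^{BC} = 4.439 kN and R_C = 0 − 4.439 = -4.439 kN.
R_B = 123.1 + 4.439 = 127.5 kN.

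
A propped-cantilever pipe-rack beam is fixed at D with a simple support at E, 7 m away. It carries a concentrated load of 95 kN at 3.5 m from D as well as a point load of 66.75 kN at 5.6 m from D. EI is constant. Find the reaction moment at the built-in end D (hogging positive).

M_D = 169.5 kN·m

Take the reaction at E as the redundant and release it; the primary structure is a cantilever fixed at D.
Deflection at E on the released cantilever, summing each load's contribution:
  point load 95 at a = 3.5: Pa²(3L − a)/(6EI) = 3394/EI
  point load 66.75 at a = 5.6: Pa²(3L − a)/(6EI) = 5373/EI
  δ_0 = 8767/EI
Tip deflection under a unit load at E: L³/(3EI) = 114.3/EI.
The prop prevents deflection at E: R_E = δ_0/δ_{EE} = 8767/114.3 = 76.68 kN.
Moment equilibrium about D: M_D = Σ(load moments about D) − R_E·L = 706.3 − 76.68×7 = 169.5 kN·m.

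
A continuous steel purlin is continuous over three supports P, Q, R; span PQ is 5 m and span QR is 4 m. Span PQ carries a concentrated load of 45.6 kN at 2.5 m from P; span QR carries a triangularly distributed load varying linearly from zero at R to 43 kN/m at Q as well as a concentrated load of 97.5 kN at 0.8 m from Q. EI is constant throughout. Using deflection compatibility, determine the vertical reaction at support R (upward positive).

R_R = 30.89 kN

Insert a hinge at Q; M_Q is the redundant, and each span becomes simply supported.
Rotations at Q on the released spans (each span's end-slope, ×1/EI):
  span PQ: point load 45.6 at a = 2.5: Pab(L + a)/(6LEI) = 71.25/EI
  span QR: triangular load, peak 43: w₀L³/(45EI) = 61.16/EI
  span QR: point load 97.5 at a = 0.8: Pab(L + b)/(6LEI) = 74.88/EI
  relative rotation θ_0 = (71.25 + 136)/EI = 207.3/EI
A unit hogging moment at Q produces rotation L₁/(3EI) + L₂/(3EI) = 3/EI.
Compatibility: M_Q·(L₁+L₂)/(3EI) = θ_0, giving M_Q = 69.1 kN·m (hogging).
Span QR, ΣM about R: R_Q^{QR}·4 = 541.3 + 69.1, so R_Q^{QR} = 152.6 kN and R_R = 183.5 − 152.6 = 30.89 kN.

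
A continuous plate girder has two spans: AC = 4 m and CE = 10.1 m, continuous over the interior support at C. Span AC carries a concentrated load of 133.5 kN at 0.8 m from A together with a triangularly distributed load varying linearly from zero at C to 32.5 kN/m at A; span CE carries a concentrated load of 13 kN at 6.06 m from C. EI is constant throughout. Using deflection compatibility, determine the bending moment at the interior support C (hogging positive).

Insert a hinge at C; M_C is the redundant, and each span becomes simply supported.
Rotations at C on the released spans (each span's end-slope, ×1/EI):
  span AC: point load 133.5 at a = 0.8: Pab(L + a)/(6LEI) = 68.35/EI
  span AC: triangular load, peak 32.5: 7w₀L³/(360EI) = 40.44/EI
  span CE: point load 13 at a = 6.06: Pab(L + b)/(6LEI) = 74.26/EI
  relative rotation θ_0 = (108.8 + 74.26)/EI = 183.1/EI
A unit hogging moment at C produces rotation L₁/(3EI) + L₂/(3EI) = 4.7/EI.
Compatibility: M_C·(L₁+L₂)/(3EI) = θ_0, giving M_C = 38.95 kN·m (hogging).

M_C = 38.95 kN·m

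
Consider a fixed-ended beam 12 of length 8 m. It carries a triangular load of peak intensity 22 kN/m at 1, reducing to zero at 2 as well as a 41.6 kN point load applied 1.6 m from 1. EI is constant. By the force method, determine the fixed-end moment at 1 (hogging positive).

M_1 = 113 kN·m

Release both end moments; the primary structure is a simply-supported span 12 with redundants M_1 and M_2.
Simple-span end rotations at 1 and 2 under the given loads:
  at 1: triangular load, peak 22: w₀L³/(45EI) = 250.3/EI
  at 2: triangular load, peak 22: 7w₀L³/(360EI) = 219/EI
  at 1: point load 41.6 at a = 1.6: Pab(L + b)/(6LEI) = 127.8/EI
  at 2: point load 41.6 at a = 1.6: Pab(L + a)/(6LEI) = 85.2/EI
  θ_10 = 378.1/EI,  θ_20 = 304.2/EI
Flexibility coefficients: a unit moment at one end gives L/(3EI) there and L/(6EI) at the far end, so f₁₁ = f₂₂ = 2.667/EI and f₁₂ = f₂₁ = 1.333/EI.
Compatibility — zero rotation at each built-in end:
  2.667 M_1 + 1.333 M_2 = 378.1
  1.333 M_1 + 2.667 M_2 = 304.2
Solving the pair gives M_1 = 113 kN·m and M_2 = 57.58 kN·m (hogging).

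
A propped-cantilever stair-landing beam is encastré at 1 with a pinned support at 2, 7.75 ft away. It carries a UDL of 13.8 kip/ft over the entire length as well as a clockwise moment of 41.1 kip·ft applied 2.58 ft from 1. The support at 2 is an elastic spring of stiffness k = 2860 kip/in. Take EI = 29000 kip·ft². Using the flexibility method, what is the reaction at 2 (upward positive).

Remove the prop at 2; the released (primary) structure is a cantilever built in at 1.
Downward deflection at the released point 2 due to the loads:
  UDL 13.8: wL⁴/(8EI) = 6223/EI
  clockwise couple 41.1 at a = 2.58: M₀a(2L − a)/(2EI) = 685/EI
  δ_0 = 6908/EI
Tip deflection under a unit load at 2: L³/(3EI) = 155.2/EI.
With EI = 29000 kip·ft²: δ_0 = 0.23821 ft and δ_{22} = 0.00535 ft/kip.
Compatibility — the spring shortens by R_2/k under the reaction it provides: δ_0 − R_2·δ_{22} = R_2/k. With 1/k = 1/(2860×12) ft/kip = 0.000029 ft/kip, R_2 = δ_0 / (δ_{22} + 1/k) = 0.23821 / (0.00535 + 0.000029) = 44.28 kip.

R_2 = 44.28 kip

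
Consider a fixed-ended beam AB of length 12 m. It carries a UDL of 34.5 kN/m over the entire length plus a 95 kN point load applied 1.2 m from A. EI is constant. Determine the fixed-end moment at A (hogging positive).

M_A = 506.3 kN·m

Release both end moments; the primary structure is a simply-supported span AB with redundants M_A and M_B.
On the primary (simply-supported) span, the end slopes from the loading are:
  at A: UDL 34.5: wL³/(24EI) = 2484/EI
  at B: UDL 34.5: wL³/(24EI) = 2484/EI
  at A: point load 95 at a = 1.2: Pab(L + b)/(6LEI) = 389.9/EI
  at B: point load 95 at a = 1.2: Pab(L + a)/(6LEI) = 225.7/EI
  θ_A0 = 2874/EI,  θ_B0 = 2710/EI
Flexibility coefficients: a unit moment at one end gives L/(3EI) there and L/(6EI) at the far end, so f₁₁ = f₂₂ = 4/EI and f₁₂ = f₂₁ = 2/EI.
Compatibility — zero rotation at each built-in end:
  4 M_A + 2 M_B = 2874
  2 M_A + 4 M_B = 2710
Solving the pair gives M_A = 506.3 kN·m and M_B = 424.3 kN·m (hogging).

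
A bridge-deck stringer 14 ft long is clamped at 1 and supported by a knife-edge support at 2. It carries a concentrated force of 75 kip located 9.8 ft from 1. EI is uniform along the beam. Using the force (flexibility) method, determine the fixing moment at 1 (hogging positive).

M_1 = 143.3 kip·ft

Choose R_2 as the redundant. The primary structure is the cantilever fixed at 1.
Downward deflection at the released point 2 due to the loads:
  point load 75 at a = 9.8: Pa²(3L − a)/(6EI) = 38656/EI
Flexibility coefficient — unit upward force at 2: δ_{22} = L³/(3EI) = 914.7/EI.
Compatibility at 2: δ_0 − R_2·δ_{22} = 0, so R_2 = 38656/914.7 = 42.26 kip.
Moment equilibrium about 1: M_1 = Σ(load moments about 1) − R_2·L = 735 − 42.26×14 = 143.3 kip·ft.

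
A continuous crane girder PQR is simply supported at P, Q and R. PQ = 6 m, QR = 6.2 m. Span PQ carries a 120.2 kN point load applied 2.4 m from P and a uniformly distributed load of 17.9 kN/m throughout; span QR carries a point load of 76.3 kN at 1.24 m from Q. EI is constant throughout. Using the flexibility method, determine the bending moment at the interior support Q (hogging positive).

Release continuity at Q by inserting a hinge; the redundant is the internal moment M_Q. The primary structure is two simply-supported spans PQ and QR.
Discontinuity in slope at Q on the released structure — sum the simple-span end rotations:
  span PQ: point load 120.2 at a = 2.4: Pab(L + a)/(6LEI) = 242.3/EI
  span PQ: UDL 17.9: wL³/(24EI) = 161.1/EI
  span QR: point load 76.3 at a = 1.24: Pab(L + b)/(6LEI) = 140.8/EI
  relative rotation θ_0 = (403.4 + 140.8)/EI = 544.2/EI
A unit hogging moment at Q produces rotation L₁/(3EI) + L₂/(3EI) = 4.067/EI.
Slope continuity at Q: θ_0 = M_Q·4.067/EI, so M_Q = 544.2/4.067 = 133.8 kN·m (hogging).

M_Q = 133.8 kN·m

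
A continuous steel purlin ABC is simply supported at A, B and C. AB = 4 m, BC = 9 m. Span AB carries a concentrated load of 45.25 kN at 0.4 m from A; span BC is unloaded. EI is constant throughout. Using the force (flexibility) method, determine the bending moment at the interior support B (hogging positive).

M_B = 2.757 kN·m

Take M_B as the redundant. Released structure: two simple spans AB and BC with a hinge at B.
Discontinuity in slope at B on the released structure — sum the simple-span end rotations:
  span AB: point load 45.25 at a = 0.4: Pab(L + a)/(6LEI) = 11.95/EI
  relative rotation θ_0 = (11.95 + 0)/EI = 11.95/EI
A unit hogging moment at B produces rotation L₁/(3EI) + L₂/(3EI) = 4.333/EI.
Compatibility: M_B·(L₁+L₂)/(3EI) = θ_0, giving M_B = 2.757 kN·m (hogging).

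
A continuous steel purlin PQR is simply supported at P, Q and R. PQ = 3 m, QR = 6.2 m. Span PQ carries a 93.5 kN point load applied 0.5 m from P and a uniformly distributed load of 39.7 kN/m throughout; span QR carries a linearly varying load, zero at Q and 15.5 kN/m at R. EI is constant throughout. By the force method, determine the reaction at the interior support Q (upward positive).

R_Q = 113.6 kN

Insert a hinge at Q; M_Q is the redundant, and each span becomes simply supported.
End slopes at the hinge Q, treating each span as simply supported:
  span PQ: point load 93.5 at a = 0.5: Pab(L + a)/(6LEI) = 22.73/EI
  span PQ: UDL 39.7: wL³/(24EI) = 44.66/EI
  span QR: triangular load, peak 15.5: 7w₀L³/(360EI) = 71.83/EI
  relative rotation θ_0 = (67.39 + 71.83)/EI = 139.2/EI
A unit hogging moment at Q produces rotation L₁/(3EI) + L₂/(3EI) = 3.067/EI.
Slope continuity at Q: θ_0 = M_Q·3.067/EI, so M_Q = 139.2/3.067 = 45.4 kN·m (hogging).
Span PQ, ΣM about P with M_Q applied at Q: R_Q^{PQ}·3 = 225.4 + 45.4, so R_Q^{PQ} = 90.27 kN and R_P = 212.6 − 90.27 = 122.3 kN.
Span QR, ΣM about R: R_Q^{QR}·6.2 = 99.3 + 45.4, so R_Q^{QR} = 23.34 kN and R_R = 48.05 − 23.34 = 24.71 kN.
R_Q = 90.27 + 23.34 = 113.6 kN.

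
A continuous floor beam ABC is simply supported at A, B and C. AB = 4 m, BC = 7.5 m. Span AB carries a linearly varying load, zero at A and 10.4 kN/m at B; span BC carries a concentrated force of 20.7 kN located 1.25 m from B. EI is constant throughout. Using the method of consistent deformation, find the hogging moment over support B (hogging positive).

Take M_B as the redundant. Released structure: two simple spans AB and BC with a hinge at B.
Rotations at B on the released spans (each span's end-slope, ×1/EI):
  span AB: triangular load, peak 10.4: w₀L³/(45EI) = 14.79/EI
  span BC: point load 20.7 at a = 1.25: Pab(L + b)/(6LEI) = 49.41/EI
  relative rotation θ_0 = (14.79 + 49.41)/EI = 64.21/EI
A unit hogging moment at B produces rotation L₁/(3EI) + L₂/(3EI) = 3.833/EI.
Compatibility: M_B·(L₁+L₂)/(3EI) = θ_0, giving M_B = 16.75 kN·m (hogging).

M_B = 16.75 kN·m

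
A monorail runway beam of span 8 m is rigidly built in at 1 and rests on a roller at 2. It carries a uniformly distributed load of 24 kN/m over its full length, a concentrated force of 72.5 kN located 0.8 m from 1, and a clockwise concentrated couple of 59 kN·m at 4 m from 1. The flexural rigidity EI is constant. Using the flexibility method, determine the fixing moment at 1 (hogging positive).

Remove the prop at 2; the released (primary) structure is a cantilever built in at 1.
Primary-structure tip deflection at 2 by superposition:
  UDL 24: wL⁴/(8EI) = 12288/EI
  point load 72.5 at a = 0.8: Pa²(3L − a)/(6EI) = 179.4/EI
  clockwise couple 59 at a = 4: M₀a(2L − a)/(2EI) = 1416/EI
  δ_0 = 13883/EI
Tip deflection under a unit load at 2: L³/(3EI) = 170.7/EI.
The prop prevents deflection at 2: R_2 = δ_0/δ_{22} = 13883/170.7 = 81.35 kN.
Moment equilibrium about 1: M_1 = Σ(load moments about 1) − R_2·L = 885 − 81.35×8 = 234.2 kN·m.

M_1 = 234.2 kN·m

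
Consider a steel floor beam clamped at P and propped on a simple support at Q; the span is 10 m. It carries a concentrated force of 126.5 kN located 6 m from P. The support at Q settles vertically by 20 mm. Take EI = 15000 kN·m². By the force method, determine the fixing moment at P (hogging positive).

Take the reaction at Q as the redundant and release it; the primary structure is a cantilever fixed at P.
Deflection at Q on the released cantilever, summing each load's contribution:
  point load 126.5 at a = 6: Pa²(3L − a)/(6EI) = 18216/EI
Tip deflection under a unit load at Q: L³/(3EI) = 333.3/EI.
With EI = 15000 kN·m²: δ_0 = 1.2144 m and δ_{QQ} = 0.022222 m/kN.
Compatibility — the beam at Q must follow the support down by 0.02 m: δ_0 − R_Q·δ_{QQ} = 0.02, so R_Q = (1.2144 − 0.02)/0.022222 = 53.75 kN.
Moment equilibrium about P: M_P = Σ(load moments about P) − R_Q·L = 759 − 53.75×10 = 221.5 kN·m.

M_P = 221.5 kN·m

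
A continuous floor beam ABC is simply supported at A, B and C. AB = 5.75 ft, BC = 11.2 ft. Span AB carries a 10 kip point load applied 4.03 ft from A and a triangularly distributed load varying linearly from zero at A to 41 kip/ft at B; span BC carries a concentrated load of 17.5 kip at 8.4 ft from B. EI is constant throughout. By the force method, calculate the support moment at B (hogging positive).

M_B = 49.31 kip·ft

Release continuity at B by inserting a hinge; the redundant is the internal moment M_B. The primary structure is two simply-supported spans AB and BC.
Rotations at B on the released spans (each span's end-slope, ×1/EI):
  span AB: point load 10 at a = 4.03: Pab(L + a)/(6LEI) = 19.65/EI
  span AB: triangular load, peak 41: w₀L³/(45EI) = 173.2/EI
  span BC: point load 17.5 at a = 8.4: Pab(L + b)/(6LEI) = 85.75/EI
  relative rotation θ_0 = (192.9 + 85.75)/EI = 278.6/EI
A unit hogging moment at B produces rotation L₁/(3EI) + L₂/(3EI) = 5.65/EI.
Compatibility: M_B·(L₁+L₂)/(3EI) = θ_0, giving M_B = 49.31 kip·ft (hogging).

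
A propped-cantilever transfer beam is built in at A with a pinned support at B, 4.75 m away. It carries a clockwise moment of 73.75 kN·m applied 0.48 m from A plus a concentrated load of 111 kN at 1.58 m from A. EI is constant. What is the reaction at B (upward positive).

R_B = 20.85 kN

Remove the prop at B; the released (primary) structure is a cantilever built in at A.
Downward deflection at the released point B due to the loads:
  clockwise couple 73.75 at a = 0.48: M₀a(2L − a)/(2EI) = 159.7/EI
  point load 111 at a = 1.58: Pa²(3L − a)/(6EI) = 585.1/EI
  δ_0 = 744.8/EI
Flexibility coefficient — unit upward force at B: δ_{BB} = L³/(3EI) = 35.72/EI.
Compatibility at B: δ_0 − R_B·δ_{BB} = 0, so R_B = 744.8/35.72 = 20.85 kN.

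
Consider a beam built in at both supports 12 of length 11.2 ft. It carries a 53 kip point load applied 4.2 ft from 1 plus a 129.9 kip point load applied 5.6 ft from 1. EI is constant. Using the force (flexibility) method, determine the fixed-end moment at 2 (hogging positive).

M_2 = 234 kip·ft

Release both end moments; the primary structure is a simply-supported span 12 with redundants M_1 and M_2.
Simple-span end rotations at 1 and 2 under the given loads:
  at 1: point load 53 at a = 4.2: Pab(L + b)/(6LEI) = 422/EI
  at 2: point load 53 at a = 4.2: Pab(L + a)/(6LEI) = 357.1/EI
  at 1: point load 129.9 at a = 5.6: Pab(L + b)/(6LEI) = 1018/EI
  at 2: point load 129.9 at a = 5.6: Pab(L + a)/(6LEI) = 1018/EI
  θ_10 = 1440/EI,  θ_20 = 1376/EI
Flexibility coefficients: a unit moment at one end gives L/(3EI) there and L/(6EI) at the far end, so f₁₁ = f₂₂ = 3.733/EI and f₁₂ = f₂₁ = 1.867/EI.
Compatibility — zero rotation at each built-in end:
  3.733 M_1 + 1.867 M_2 = 1440
  1.867 M_1 + 3.733 M_2 = 1376
Solving the pair gives M_1 = 268.8 kip·ft and M_2 = 234 kip·ft (hogging).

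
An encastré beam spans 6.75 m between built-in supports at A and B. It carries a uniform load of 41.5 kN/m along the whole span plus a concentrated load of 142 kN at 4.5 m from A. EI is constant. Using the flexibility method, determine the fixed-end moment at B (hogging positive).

Take the two fixed-end moments M_A, M_B as redundants; the released structure is the simple span AB.
End rotations of the released simple span under the applied load (×1/EI):
  at A: UDL 41.5: wL³/(24EI) = 531.8/EI
  at B: UDL 41.5: wL³/(24EI) = 531.8/EI
  at A: point load 142 at a = 4.5: Pab(L + b)/(6LEI) = 319.5/EI
  at B: point load 142 at a = 4.5: Pab(L + a)/(6LEI) = 399.4/EI
  θ_A0 = 851.3/EI,  θ_B0 = 931.2/EI
Flexibility coefficients: a unit moment at one end gives L/(3EI) there and L/(6EI) at the far end, so f₁₁ = f₂₂ = 2.25/EI and f₁₂ = f₂₁ = 1.125/EI.
Compatibility — zero rotation at each built-in end:
  2.25 M_A + 1.125 M_B = 851.3
  1.125 M_A + 2.25 M_B = 931.2
Solving the pair gives M_A = 228.6 kN·m and M_B = 299.6 kN·m (hogging).

M_B = 299.6 kN·m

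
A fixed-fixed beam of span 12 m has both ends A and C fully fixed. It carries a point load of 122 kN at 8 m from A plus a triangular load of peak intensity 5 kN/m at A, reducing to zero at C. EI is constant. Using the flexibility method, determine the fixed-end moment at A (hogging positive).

Release both end moments; the primary structure is a simply-supported span AC with redundants M_A and M_C.
On the primary (simply-supported) span, the end slopes from the loading are:
  at A: point load 122 at a = 8: Pab(L + b)/(6LEI) = 867.6/EI
  at C: point load 122 at a = 8: Pab(L + a)/(6LEI) = 1084/EI
  at A: triangular load, peak 5: w₀L³/(45EI) = 192/EI
  at C: triangular load, peak 5: 7w₀L³/(360EI) = 168/EI
  θ_A0 = 1060/EI,  θ_C0 = 1252/EI
Flexibility coefficients: a unit moment at one end gives L/(3EI) there and L/(6EI) at the far end, so f₁₁ = f₂₂ = 4/EI and f₁₂ = f₂₁ = 2/EI.
Compatibility — zero rotation at each built-in end:
  4 M_A + 2 M_C = 1060
  2 M_A + 4 M_C = 1252
Solving the pair gives M_A = 144.4 kN·m and M_C = 240.9 kN·m (hogging).

M_A = 144.4 kN·m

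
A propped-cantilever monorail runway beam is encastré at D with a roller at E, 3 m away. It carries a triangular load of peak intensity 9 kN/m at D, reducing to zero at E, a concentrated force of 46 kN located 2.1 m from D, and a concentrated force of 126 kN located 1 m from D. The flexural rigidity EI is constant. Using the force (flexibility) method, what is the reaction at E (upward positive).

Choose R_E as the redundant. The primary structure is the cantilever fixed at D.
Deflection at E on the released cantilever, summing each load's contribution:
  triangular load, peak 9 at the fixed end: w₀L⁴/(30EI) = 24.3/EI
  point load 46 at a = 2.1: Pa²(3L − a)/(6EI) = 233.3/EI
  point load 126 at a = 1: Pa²(3L − a)/(6EI) = 168/EI
  δ_0 = 425.6/EI
Flexibility coefficient — unit upward force at E: δ_{EE} = L³/(3EI) = 9/EI.
Compatibility at E: δ_0 − R_E·δ_{EE} = 0, so R_E = 425.6/9 = 47.29 kN.

R_E = 47.29 kN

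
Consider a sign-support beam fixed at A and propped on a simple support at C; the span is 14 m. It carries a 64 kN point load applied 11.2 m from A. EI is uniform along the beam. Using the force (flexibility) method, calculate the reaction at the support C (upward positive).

Remove the prop at C; the released (primary) structure is a cantilever built in at A.
Downward deflection at the released point C due to the loads:
  point load 64 at a = 11.2: Pa²(3L − a)/(6EI) = 41211/EI
Flexibility coefficient — unit upward force at C: δ_{CC} = L³/(3EI) = 914.7/EI.
The prop prevents deflection at C: R_C = δ_0/δ_{CC} = 41211/914.7 = 45.06 kN.

R_C = 45.06 kN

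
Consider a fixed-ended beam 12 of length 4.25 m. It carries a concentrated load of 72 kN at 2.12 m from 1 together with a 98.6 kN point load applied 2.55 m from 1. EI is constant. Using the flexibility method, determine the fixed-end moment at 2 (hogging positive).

M_2 = 98.5 kN·m

Release both end moments; the primary structure is a simply-supported span 12 with redundants M_1 and M_2.
On the primary (simply-supported) span, the end slopes from the loading are:
  at 1: point load 72 at a = 2.12: Pab(L + b)/(6LEI) = 81.34/EI
  at 2: point load 72 at a = 2.12: Pab(L + a)/(6LEI) = 81.22/EI
  at 1: point load 98.6 at a = 2.55: Pab(L + b)/(6LEI) = 99.73/EI
  at 2: point load 98.6 at a = 2.55: Pab(L + a)/(6LEI) = 114/EI
  θ_10 = 181.1/EI,  θ_20 = 195.2/EI
Flexibility coefficients: a unit moment at one end gives L/(3EI) there and L/(6EI) at the far end, so f₁₁ = f₂₂ = 1.417/EI and f₁₂ = f₂₁ = 0.7083/EI.
Compatibility — zero rotation at each built-in end:
  1.417 M_1 + 0.7083 M_2 = 181.1
  0.7083 M_1 + 1.417 M_2 = 195.2
Solving the pair gives M_1 = 78.57 kN·m and M_2 = 98.5 kN·m (hogging).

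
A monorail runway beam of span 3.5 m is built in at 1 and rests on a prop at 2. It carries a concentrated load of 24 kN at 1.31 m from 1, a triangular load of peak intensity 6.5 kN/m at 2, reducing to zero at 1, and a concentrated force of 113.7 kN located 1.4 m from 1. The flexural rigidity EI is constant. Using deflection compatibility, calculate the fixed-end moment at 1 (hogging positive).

Choose R_2 as the redundant. The primary structure is the cantilever fixed at 1.
Downward deflection at the released point 2 due to the loads:
  point load 24 at a = 1.31: Pa²(3L − a)/(6EI) = 63.08/EI
  triangular load, peak 6.5 at the free end: 11w₀L⁴/(120EI) = 89.41/EI
  point load 113.7 at a = 1.4: Pa²(3L − a)/(6EI) = 338/EI
  δ_0 = 490.5/EI
Tip deflection under a unit load at 2: L³/(3EI) = 14.29/EI.
Compatibility at 2: δ_0 − R_2·δ_{22} = 0, so R_2 = 490.5/14.29 = 34.32 kN.
Moment equilibrium about 1: M_1 = Σ(load moments about 1) − R_2·L = 217.2 − 34.32×3.5 = 97.04 kN·m.

M_1 = 97.04 kN·m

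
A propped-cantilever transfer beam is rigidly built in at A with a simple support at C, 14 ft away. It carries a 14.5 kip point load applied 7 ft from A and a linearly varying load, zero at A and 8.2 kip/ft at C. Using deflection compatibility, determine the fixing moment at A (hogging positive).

M_A = 131.8 kip·ft

Release the roller at C. Primary structure: cantilever fixed at A.
Free-end deflection of the primary structure under the applied loading (downward +):
  point load 14.5 at a = 7: Pa²(3L − a)/(6EI) = 4145/EI
  triangular load, peak 8.2 at the free end: 11w₀L⁴/(120EI) = 28876/EI
  δ_0 = 33021/EI
Flexibility coefficient — unit upward force at C: δ_{CC} = L³/(3EI) = 914.7/EI.
The prop prevents deflection at C: R_C = δ_0/δ_{CC} = 33021/914.7 = 36.1 kip.
Moment equilibrium about A: M_A = Σ(load moments about A) − R_C·L = 637.2 − 36.1×14 = 131.8 kip·ft.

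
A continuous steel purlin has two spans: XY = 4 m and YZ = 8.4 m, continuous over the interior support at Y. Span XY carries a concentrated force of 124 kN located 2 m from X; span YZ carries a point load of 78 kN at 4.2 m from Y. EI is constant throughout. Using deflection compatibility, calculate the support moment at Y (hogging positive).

Release continuity at Y by inserting a hinge; the redundant is the internal moment M_Y. The primary structure is two simply-supported spans XY and YZ.
Rotations at Y on the released spans (each span's end-slope, ×1/EI):
  span XY: point load 124 at a = 2: Pab(L + a)/(6LEI) = 124/EI
  span YZ: point load 78 at a = 4.2: Pab(L + b)/(6LEI) = 344/EI
  relative rotation θ_0 = (124 + 344)/EI = 468/EI
A unit hogging moment at Y produces rotation L₁/(3EI) + L₂/(3EI) = 4.133/EI.
Slope continuity at Y: θ_0 = M_Y·4.133/EI, so M_Y = 468/4.133 = 113.2 kN·m (hogging).

M_Y = 113.2 kN·m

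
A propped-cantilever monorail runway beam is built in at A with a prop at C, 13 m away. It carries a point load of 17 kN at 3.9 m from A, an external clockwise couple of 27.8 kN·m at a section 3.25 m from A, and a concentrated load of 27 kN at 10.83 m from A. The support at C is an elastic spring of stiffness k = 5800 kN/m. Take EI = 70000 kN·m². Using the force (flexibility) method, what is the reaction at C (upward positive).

Remove the prop at C; the released (primary) structure is a cantilever built in at A.
Downward deflection at the released point C due to the loads:
  point load 17 at a = 3.9: Pa²(3L − a)/(6EI) = 1513/EI
  clockwise couple 27.8 at a = 3.25: M₀a(2L − a)/(2EI) = 1028/EI
  point load 27 at a = 10.83: Pa²(3L − a)/(6EI) = 14868/EI
  δ_0 = 17408/EI
Flexibility coefficient — unit upward force at C: δ_{CC} = L³/(3EI) = 732.3/EI.
With EI = 70000 kN·m²: δ_0 = 0.24869 m and δ_{CC} = 0.010462 m/kN.
Compatibility — the spring shortens by R_C/k under the reaction it provides: δ_0 − R_C·δ_{CC} = R_C/k. With 1/k = 0.000172 m/kN, R_C = δ_0 / (δ_{CC} + 1/k) = 0.24869 / (0.010462 + 0.000172) = 23.39 kN.

R_C = 23.39 kN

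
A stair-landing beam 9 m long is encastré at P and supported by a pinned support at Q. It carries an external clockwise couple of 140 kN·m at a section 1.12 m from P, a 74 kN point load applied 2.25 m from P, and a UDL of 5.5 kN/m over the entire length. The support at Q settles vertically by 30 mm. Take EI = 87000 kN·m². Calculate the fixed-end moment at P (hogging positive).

Choose R_Q as the redundant. The primary structure is the cantilever fixed at P.
Free-end deflection of the primary structure under the applied loading (downward +):
  clockwise couple 140 at a = 1.12: M₀a(2L − a)/(2EI) = 1323/EI
  point load 74 at a = 2.25: Pa²(3L − a)/(6EI) = 1545/EI
  UDL 5.5: wL⁴/(8EI) = 4511/EI
  δ_0 = 7379/EI
Flexibility coefficient — unit upward force at Q: δ_{QQ} = L³/(3EI) = 243/EI.
With EI = 87000 kN·m²: δ_0 = 0.084821 m and δ_{QQ} = 0.002793 m/kN.
Compatibility — the beam at Q must follow the support down by 0.03 m: δ_0 − R_Q·δ_{QQ} = 0.03, so R_Q = (0.084821 − 0.03)/0.002793 = 19.63 kN.
Moment equilibrium about P: M_P = Σ(load moments about P) − R_Q·L = 529.2 − 19.63×9 = 352.6 kN·m.

M_P = 352.6 kN·m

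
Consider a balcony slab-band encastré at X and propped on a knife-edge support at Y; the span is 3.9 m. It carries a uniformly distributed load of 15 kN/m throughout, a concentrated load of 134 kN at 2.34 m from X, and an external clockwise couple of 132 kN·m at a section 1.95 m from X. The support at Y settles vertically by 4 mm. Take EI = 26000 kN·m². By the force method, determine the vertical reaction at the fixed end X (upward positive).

Choose R_Y as the redundant. The primary structure is the cantilever fixed at X.
Downward deflection at the released point Y due to the loads:
  UDL 15: wL⁴/(8EI) = 433.8/EI
  point load 134 at a = 2.34: Pa²(3L − a)/(6EI) = 1145/EI
  clockwise couple 132 at a = 1.95: M₀a(2L − a)/(2EI) = 752.9/EI
  δ_0 = 2331/EI
Tip deflection under a unit load at Y: L³/(3EI) = 19.77/EI.
With EI = 26000 kN·m²: δ_0 = 0.089665 m and δ_{YY} = 0.00076 m/kN.
Compatibility — the beam at Y must follow the support down by 0.004 m: δ_0 − R_Y·δ_{YY} = 0.004, so R_Y = (0.089665 − 0.004)/0.00076 = 112.6 kN.
Vertical equilibrium: R_X = ΣP − R_Y = 192.5 − 112.6 = 79.86 kN.

R_X = 79.86 kN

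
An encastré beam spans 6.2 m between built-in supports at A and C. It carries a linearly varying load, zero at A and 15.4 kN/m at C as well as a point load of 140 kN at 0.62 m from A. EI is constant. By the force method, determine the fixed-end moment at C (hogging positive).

M_C = 37.41 kN·m

Take the two fixed-end moments M_A, M_C as redundants; the released structure is the simple span AC.
End rotations of the released simple span under the applied load (×1/EI):
  at A: triangular load, peak 15.4: 7w₀L³/(360EI) = 71.37/EI
  at C: triangular load, peak 15.4: w₀L³/(45EI) = 81.56/EI
  at A: point load 140 at a = 0.62: Pab(L + b)/(6LEI) = 153.4/EI
  at C: point load 140 at a = 0.62: Pab(L + a)/(6LEI) = 88.8/EI
  θ_A0 = 224.7/EI,  θ_C0 = 170.4/EI
Flexibility coefficients: a unit moment at one end gives L/(3EI) there and L/(6EI) at the far end, so f₁₁ = f₂₂ = 2.067/EI and f₁₂ = f₂₁ = 1.033/EI.
Compatibility — zero rotation at each built-in end:
  2.067 M_A + 1.033 M_C = 224.7
  1.033 M_A + 2.067 M_C = 170.4
Solving the pair gives M_A = 90.04 kN·m and M_C = 37.41 kN·m (hogging).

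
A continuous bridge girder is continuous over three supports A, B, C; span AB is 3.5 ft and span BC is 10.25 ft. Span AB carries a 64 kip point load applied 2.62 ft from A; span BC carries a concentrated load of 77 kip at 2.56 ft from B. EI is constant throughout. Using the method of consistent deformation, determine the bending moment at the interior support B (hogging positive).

M_B = 105.9 kip·ft

Release continuity at B by inserting a hinge; the redundant is the internal moment M_B. The primary structure is two simply-supported spans AB and BC.
Rotations at B on the released spans (each span's end-slope, ×1/EI):
  span AB: point load 64 at a = 2.62: Pab(L + a)/(6LEI) = 43/EI
  span BC: point load 77 at a = 2.56: Pab(L + b)/(6LEI) = 442.2/EI
  relative rotation θ_0 = (43 + 442.2)/EI = 485.2/EI
A unit hogging moment at B produces rotation L₁/(3EI) + L₂/(3EI) = 4.583/EI.
Slope continuity at B: θ_0 = M_B·4.583/EI, so M_B = 485.2/4.583 = 105.9 kip·ft (hogging).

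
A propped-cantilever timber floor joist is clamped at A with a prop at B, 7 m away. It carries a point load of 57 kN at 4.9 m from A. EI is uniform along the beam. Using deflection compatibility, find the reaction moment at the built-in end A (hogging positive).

Release the roller at B. Primary structure: cantilever fixed at A.
Deflection at B on the released cantilever, summing each load's contribution:
  point load 57 at a = 4.9: Pa²(3L − a)/(6EI) = 3672/EI
Flexibility coefficient — unit upward force at B: δ_{BB} = L³/(3EI) = 114.3/EI.
The prop prevents deflection at B: R_B = δ_0/δ_{BB} = 3672/114.3 = 32.12 kN.
Moment equilibrium about A: M_A = Σ(load moments about A) − R_B·L = 279.3 − 32.12×7 = 54.46 kN·m.

M_A = 54.46 kN·m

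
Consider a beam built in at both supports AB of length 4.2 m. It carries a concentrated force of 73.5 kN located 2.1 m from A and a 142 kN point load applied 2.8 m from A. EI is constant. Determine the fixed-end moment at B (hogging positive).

M_B = 126.9 kN·m

Take the two fixed-end moments M_A, M_B as redundants; the released structure is the simple span AB.
End rotations of the released simple span under the applied load (×1/EI):
  at A: point load 73.5 at a = 2.1: Pab(L + b)/(6LEI) = 81.03/EI
  at B: point load 73.5 at a = 2.1: Pab(L + a)/(6LEI) = 81.03/EI
  at A: point load 142 at a = 2.8: Pab(L + b)/(6LEI) = 123.7/EI
  at B: point load 142 at a = 2.8: Pab(L + a)/(6LEI) = 154.6/EI
  θ_A0 = 204.7/EI,  θ_B0 = 235.7/EI
Flexibility coefficients: a unit moment at one end gives L/(3EI) there and L/(6EI) at the far end, so f₁₁ = f₂₂ = 1.4/EI and f₁₂ = f₂₁ = 0.7/EI.
Compatibility — zero rotation at each built-in end:
  1.4 M_A + 0.7 M_B = 204.7
  0.7 M_A + 1.4 M_B = 235.7
Solving the pair gives M_A = 82.77 kN·m and M_B = 126.9 kN·m (hogging).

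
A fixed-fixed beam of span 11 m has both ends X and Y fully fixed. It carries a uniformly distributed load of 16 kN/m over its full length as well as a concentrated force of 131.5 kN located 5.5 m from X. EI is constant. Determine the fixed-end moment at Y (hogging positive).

Take the two fixed-end moments M_X, M_Y as redundants; the released structure is the simple span XY.
Simple-span end rotations at X and Y under the given loads:
  at X: UDL 16: wL³/(24EI) = 887.3/EI
  at Y: UDL 16: wL³/(24EI) = 887.3/EI
  at X: point load 131.5 at a = 5.5: Pab(L + b)/(6LEI) = 994.5/EI
  at Y: point load 131.5 at a = 5.5: Pab(L + a)/(6LEI) = 994.5/EI
  θ_X0 = 1882/EI,  θ_Y0 = 1882/EI
Flexibility coefficients: a unit moment at one end gives L/(3EI) there and L/(6EI) at the far end, so f₁₁ = f₂₂ = 3.667/EI and f₁₂ = f₂₁ = 1.833/EI.
Compatibility — zero rotation at each built-in end:
  3.667 M_X + 1.833 M_Y = 1882
  1.833 M_X + 3.667 M_Y = 1882
Solving the pair gives M_X = 342.1 kN·m and M_Y = 342.1 kN·m (hogging).

M_Y = 342.1 kN·m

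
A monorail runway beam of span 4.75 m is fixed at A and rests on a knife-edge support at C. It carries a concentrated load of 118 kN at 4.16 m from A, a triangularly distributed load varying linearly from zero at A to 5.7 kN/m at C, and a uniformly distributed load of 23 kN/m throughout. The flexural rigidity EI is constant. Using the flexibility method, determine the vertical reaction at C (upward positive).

Release the roller at C. Primary structure: cantilever fixed at A.
Free-end deflection of the primary structure under the applied loading (downward +):
  point load 118 at a = 4.16: Pa²(3L − a)/(6EI) = 3434/EI
  triangular load, peak 5.7 at the free end: 11w₀L⁴/(120EI) = 266/EI
  UDL 23: wL⁴/(8EI) = 1464/EI
  δ_0 = 5164/EI
Flexibility coefficient — unit upward force at C: δ_{CC} = L³/(3EI) = 35.72/EI.
Compatibility at C: δ_0 − R_C·δ_{CC} = 0, so R_C = 5164/35.72 = 144.5 kN.

R_C = 144.5 kN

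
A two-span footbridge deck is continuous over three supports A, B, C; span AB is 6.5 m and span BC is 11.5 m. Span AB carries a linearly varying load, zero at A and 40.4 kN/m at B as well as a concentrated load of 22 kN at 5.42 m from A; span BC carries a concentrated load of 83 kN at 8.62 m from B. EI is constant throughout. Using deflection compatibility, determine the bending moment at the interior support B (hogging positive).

Take M_B as the redundant. Released structure: two simple spans AB and BC with a hinge at B.
Rotations at B on the released spans (each span's end-slope, ×1/EI):
  span AB: triangular load, peak 40.4: w₀L³/(45EI) = 246.6/EI
  span AB: point load 22 at a = 5.42: Pab(L + a)/(6LEI) = 39.36/EI
  span BC: point load 83 at a = 8.62: Pab(L + b)/(6LEI) = 429.4/EI
  relative rotation θ_0 = (285.9 + 429.4)/EI = 715.3/EI
A unit hogging moment at B produces rotation L₁/(3EI) + L₂/(3EI) = 6/EI.
Compatibility: M_B·(L₁+L₂)/(3EI) = θ_0, giving M_B = 119.2 kN·m (hogging).

M_B = 119.2 kN·m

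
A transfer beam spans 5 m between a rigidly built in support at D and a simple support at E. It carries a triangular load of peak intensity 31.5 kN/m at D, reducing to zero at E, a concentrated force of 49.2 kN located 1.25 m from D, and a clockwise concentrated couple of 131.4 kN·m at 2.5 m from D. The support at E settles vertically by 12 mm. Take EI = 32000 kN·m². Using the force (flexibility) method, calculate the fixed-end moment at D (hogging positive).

Choose R_E as the redundant. The primary structure is the cantilever fixed at D.
Primary-structure tip deflection at E by superposition:
  triangular load, peak 31.5 at the fixed end: w₀L⁴/(30EI) = 656.2/EI
  point load 49.2 at a = 1.25: Pa²(3L − a)/(6EI) = 176.2/EI
  clockwise couple 131.4 at a = 2.5: M₀a(2L − a)/(2EI) = 1232/EI
  δ_0 = 2064/EI
Tip deflection under a unit load at E: L³/(3EI) = 41.67/EI.
With EI = 32000 kN·m²: δ_0 = 0.064509 m and δ_{EE} = 0.001302 m/kN.
Compatibility — the beam at E must follow the support down by 0.012 m: δ_0 − R_E·δ_{EE} = 0.012, so R_E = (0.064509 − 0.012)/0.001302 = 40.33 kN.
Moment equilibrium about D: M_D = Σ(load moments about D) − R_E·L = 324.1 − 40.33×5 = 122.5 kN·m.

M_D = 122.5 kN·m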